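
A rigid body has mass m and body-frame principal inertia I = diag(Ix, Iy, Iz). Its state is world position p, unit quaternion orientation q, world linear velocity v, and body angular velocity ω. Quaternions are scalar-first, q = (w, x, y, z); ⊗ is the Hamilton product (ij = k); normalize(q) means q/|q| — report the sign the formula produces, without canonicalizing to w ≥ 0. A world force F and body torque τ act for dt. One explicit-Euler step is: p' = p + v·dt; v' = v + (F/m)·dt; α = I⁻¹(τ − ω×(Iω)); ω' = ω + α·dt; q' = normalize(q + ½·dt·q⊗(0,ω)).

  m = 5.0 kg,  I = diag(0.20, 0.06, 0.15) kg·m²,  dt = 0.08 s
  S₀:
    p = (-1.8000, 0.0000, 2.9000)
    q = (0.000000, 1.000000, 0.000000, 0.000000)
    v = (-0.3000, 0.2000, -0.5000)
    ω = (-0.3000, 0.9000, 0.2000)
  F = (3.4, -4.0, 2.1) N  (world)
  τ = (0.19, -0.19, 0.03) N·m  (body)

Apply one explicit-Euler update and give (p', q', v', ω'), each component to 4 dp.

a = (0.6800, -0.8000, 0.4200)
p + v·dt = (-1.8240, 0.0160, 2.8600)
v + (F/m)dt = (-0.2456, 0.1360, -0.4664)
gyro term ω×Iω = (0.0162, -0.0030, 0.0378)
angular accel α = (0.8690, -3.1167, -0.0520)
new body rate ω' = (-0.2305, 0.6507, 0.1958)
Hamilton product q⊗(0,ω) = (0.3000000, 0.0000000, -0.2000000, 0.9000000)
q + ½dt·q⊗(0,ω), renormalized = (0.0120, 0.9992, -0.0080, 0.0360)

p' = (-1.8240, 0.0160, 2.8600)
q' = (0.0120, 0.9992, -0.0080, 0.0360)
v' = (-0.2456, 0.1360, -0.4664)
ω' = (-0.2305, 0.6507, 0.1958)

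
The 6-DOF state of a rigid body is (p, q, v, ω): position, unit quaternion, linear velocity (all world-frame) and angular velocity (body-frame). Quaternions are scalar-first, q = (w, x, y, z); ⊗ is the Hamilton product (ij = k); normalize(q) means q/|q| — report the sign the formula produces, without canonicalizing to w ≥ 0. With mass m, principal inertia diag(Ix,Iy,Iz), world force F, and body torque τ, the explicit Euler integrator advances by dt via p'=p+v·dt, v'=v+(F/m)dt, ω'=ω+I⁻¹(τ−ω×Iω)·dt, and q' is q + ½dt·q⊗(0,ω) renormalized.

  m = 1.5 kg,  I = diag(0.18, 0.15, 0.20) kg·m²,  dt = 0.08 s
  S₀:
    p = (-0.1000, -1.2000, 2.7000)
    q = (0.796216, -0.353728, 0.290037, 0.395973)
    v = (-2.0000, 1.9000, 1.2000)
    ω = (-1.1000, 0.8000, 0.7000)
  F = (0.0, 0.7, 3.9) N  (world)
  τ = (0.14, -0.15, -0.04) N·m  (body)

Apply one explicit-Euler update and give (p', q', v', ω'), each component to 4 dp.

p' = (-0.2600, -1.0480, 2.7960)
q' = (0.7589, -0.3926, 0.3074, 0.4189)
v' = (-2.0000, 1.9373, 1.4080)
ω' = (-1.0502, 0.7118, 0.6734)

gyro term ω×Iω = (0.0280, 0.0154, 0.0264)
(τ − ω×Iω)/I = (0.6222, -1.1027, -0.3320)
ω' = ω + α·dt = (-1.0502, 0.7118, 0.6734)
Hamilton product q⊗(0,ω) = (-0.8983115, -0.9895901, 0.4490121, 0.5934095)
updated quaternion q' = (0.7589, -0.3926, 0.3074, 0.4189)
linear accel F/m = (0.0000, 0.4667, 2.6000)
p' = p + v·dt = (-0.2600, -1.0480, 2.7960)
new velocity v' = (-2.0000, 1.9373, 1.4080)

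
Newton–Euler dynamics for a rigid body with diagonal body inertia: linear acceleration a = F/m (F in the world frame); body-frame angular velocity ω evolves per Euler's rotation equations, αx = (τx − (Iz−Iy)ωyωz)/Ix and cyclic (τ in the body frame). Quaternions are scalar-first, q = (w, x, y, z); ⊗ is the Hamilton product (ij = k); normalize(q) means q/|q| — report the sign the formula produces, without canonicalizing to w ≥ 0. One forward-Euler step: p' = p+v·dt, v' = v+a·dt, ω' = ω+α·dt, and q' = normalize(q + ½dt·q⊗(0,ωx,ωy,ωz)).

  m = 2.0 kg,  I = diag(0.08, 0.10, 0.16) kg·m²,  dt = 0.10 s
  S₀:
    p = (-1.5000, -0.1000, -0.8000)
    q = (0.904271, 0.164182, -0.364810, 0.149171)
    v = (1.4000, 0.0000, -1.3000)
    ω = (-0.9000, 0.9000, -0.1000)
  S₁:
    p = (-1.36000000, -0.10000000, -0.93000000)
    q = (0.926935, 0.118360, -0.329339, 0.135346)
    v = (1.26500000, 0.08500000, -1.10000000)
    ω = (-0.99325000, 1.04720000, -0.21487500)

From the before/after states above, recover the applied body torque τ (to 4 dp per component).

Δω = ω₁−ω₀ = (-0.09325000, 0.14720000, -0.11487500)
applied torque τ = (-0.0800, 0.1400, -0.2000)

τ = (-0.0800, 0.1400, -0.2000)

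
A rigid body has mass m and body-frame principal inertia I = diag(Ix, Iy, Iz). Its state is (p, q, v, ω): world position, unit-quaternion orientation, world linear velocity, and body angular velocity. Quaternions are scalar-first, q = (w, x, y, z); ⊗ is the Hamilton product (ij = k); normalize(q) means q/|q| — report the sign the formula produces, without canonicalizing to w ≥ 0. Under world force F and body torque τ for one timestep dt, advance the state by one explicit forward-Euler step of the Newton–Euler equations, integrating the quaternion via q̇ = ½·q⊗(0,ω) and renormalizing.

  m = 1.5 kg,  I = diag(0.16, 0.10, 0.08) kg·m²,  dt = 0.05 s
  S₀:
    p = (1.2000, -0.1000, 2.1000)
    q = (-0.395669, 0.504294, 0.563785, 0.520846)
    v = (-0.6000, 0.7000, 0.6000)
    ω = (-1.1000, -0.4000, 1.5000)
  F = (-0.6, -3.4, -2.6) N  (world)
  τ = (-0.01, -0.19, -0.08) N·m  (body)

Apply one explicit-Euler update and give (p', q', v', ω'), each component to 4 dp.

a = F/m = (-0.4000, -2.2667, -1.7333)
new position p' = (1.1700, -0.0650, 2.1300)
v + (F/m)dt = (-0.6200, 0.5867, 0.5133)
ω×(Iω) gyroscopic = (0.0120, -0.1320, -0.0264)
(τ − ω×Iω)/I = (-0.1375, -0.5800, -0.6700)
ω + α·dt = (-1.1069, -0.4290, 1.4665)
q⊗(0,ω) = (-0.0010316, 1.4892518, -1.1711040, -0.1750576)
q' = normalize(q + ½dt·q⊗(0,ω)) = (-0.3952, 0.5409, 0.5339, 0.5159)

p' = (1.1700, -0.0650, 2.1300)
q' = (-0.3952, 0.5409, 0.5339, 0.5159)
v' = (-0.6200, 0.5867, 0.5133)
ω' = (-1.1069, -0.4290, 1.4665)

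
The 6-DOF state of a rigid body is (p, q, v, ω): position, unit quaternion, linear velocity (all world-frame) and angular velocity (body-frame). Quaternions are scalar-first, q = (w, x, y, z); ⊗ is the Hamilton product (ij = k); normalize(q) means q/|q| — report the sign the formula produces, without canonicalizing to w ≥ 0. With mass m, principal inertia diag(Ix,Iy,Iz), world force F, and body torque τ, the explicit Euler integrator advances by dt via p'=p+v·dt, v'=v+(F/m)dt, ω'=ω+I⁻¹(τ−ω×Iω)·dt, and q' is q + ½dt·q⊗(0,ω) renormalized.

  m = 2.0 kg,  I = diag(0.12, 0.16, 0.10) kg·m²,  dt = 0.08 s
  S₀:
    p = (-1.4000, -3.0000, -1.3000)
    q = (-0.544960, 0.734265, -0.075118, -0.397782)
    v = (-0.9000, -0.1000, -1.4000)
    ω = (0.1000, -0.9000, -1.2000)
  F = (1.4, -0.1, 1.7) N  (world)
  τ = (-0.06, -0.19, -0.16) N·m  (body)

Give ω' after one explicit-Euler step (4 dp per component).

ω' = (0.1032, -0.9938, -1.3251)

precession coupling ω×(Iω) = (-0.0648, -0.0024, -0.0036)
angular accel α = (0.0400, -1.1725, -1.5640)
new body rate ω' = (0.1032, -0.9938, -1.3251)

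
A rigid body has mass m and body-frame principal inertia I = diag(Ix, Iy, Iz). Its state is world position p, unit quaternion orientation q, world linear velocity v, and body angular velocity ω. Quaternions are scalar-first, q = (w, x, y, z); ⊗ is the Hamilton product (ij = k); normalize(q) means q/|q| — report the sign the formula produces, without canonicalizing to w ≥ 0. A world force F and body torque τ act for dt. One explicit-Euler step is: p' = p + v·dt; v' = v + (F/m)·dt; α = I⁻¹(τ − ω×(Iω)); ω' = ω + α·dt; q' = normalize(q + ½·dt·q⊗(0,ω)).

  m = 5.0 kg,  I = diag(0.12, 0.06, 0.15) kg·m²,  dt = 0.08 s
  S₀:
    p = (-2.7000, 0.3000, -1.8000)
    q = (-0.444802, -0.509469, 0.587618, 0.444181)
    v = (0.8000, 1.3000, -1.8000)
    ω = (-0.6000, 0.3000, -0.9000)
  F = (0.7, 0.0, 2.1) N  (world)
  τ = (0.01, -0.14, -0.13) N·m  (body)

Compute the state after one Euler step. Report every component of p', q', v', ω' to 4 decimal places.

ω×(Iω) gyroscopic = (-0.0243, -0.0162, 0.0108)
(τ − ω×Iω)/I = (0.2858, -2.0633, -0.9387)
new body rate ω' = (-0.5771, 0.1349, -0.9751)
q⊗(0,ω) = (-0.0822039, -0.3952293, -0.8584713, 0.6000519)
updated quaternion q' = (-0.4476, -0.5247, 0.5527, 0.4677)
a = (0.1400, 0.0000, 0.4200)
new position p' = (-2.6360, 0.4040, -1.9440)
new velocity v' = (0.8112, 1.3000, -1.7664)

p' = (-2.6360, 0.4040, -1.9440)
q' = (-0.4476, -0.5247, 0.5527, 0.4677)
v' = (0.8112, 1.3000, -1.7664)
ω' = (-0.5771, 0.1349, -0.9751)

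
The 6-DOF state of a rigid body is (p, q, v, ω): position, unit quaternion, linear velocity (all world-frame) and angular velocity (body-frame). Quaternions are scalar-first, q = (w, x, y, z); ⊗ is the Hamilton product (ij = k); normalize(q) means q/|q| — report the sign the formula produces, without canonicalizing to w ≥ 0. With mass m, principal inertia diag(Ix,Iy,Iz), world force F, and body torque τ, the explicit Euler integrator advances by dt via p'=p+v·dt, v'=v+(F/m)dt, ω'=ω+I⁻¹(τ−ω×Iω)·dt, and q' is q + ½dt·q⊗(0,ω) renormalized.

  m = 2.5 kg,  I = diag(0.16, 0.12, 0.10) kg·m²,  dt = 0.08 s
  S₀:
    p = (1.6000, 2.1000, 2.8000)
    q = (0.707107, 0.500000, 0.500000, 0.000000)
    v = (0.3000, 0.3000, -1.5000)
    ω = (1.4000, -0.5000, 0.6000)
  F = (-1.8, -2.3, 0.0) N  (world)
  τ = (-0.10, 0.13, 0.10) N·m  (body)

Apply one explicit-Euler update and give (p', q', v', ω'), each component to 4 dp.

p' = p + v·dt = (1.6240, 2.1240, 2.6800)
v + (F/m)dt = (0.2424, 0.2264, -1.5000)
ω×(Iω) gyroscopic = (0.0060, 0.0504, 0.0280)
α = I⁻¹(τ − ω×Iω) = (-0.6625, 0.6633, 0.7200)
ω + α·dt = (1.3470, -0.4469, 0.6576)
2q̇ = q⊗(0,ω) = (-0.4500000, 1.2899498, -0.6535535, -0.5257358)
updated quaternion q' = (0.6877, 0.5505, 0.4729, -0.0210)

p' = (1.6240, 2.1240, 2.6800)
q' = (0.6877, 0.5505, 0.4729, -0.0210)
v' = (0.2424, 0.2264, -1.5000)
ω' = (1.3470, -0.4469, 0.6576)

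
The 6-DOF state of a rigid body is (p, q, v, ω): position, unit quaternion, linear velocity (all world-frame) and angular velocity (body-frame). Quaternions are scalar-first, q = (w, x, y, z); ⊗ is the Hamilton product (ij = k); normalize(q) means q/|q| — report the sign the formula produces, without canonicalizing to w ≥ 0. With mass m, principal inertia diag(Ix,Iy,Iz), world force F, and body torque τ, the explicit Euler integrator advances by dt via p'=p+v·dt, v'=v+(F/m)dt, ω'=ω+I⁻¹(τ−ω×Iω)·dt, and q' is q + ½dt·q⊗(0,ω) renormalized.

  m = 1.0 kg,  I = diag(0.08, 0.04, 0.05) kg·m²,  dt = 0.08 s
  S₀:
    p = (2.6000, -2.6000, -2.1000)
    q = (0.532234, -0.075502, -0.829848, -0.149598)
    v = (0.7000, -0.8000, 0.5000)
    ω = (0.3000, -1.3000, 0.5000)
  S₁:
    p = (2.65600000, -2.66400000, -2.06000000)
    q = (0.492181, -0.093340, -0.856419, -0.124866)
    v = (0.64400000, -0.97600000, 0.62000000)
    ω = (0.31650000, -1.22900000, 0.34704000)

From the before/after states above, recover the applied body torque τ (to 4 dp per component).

rate change Δω = (0.01650000, 0.07100000, -0.15296000)
gyro term ω₀×Iω₀ = (-0.0065, 0.0045, 0.0156)
I·α + gyro = (0.0100, 0.0400, -0.0800)

τ = (0.0100, 0.0400, -0.0800)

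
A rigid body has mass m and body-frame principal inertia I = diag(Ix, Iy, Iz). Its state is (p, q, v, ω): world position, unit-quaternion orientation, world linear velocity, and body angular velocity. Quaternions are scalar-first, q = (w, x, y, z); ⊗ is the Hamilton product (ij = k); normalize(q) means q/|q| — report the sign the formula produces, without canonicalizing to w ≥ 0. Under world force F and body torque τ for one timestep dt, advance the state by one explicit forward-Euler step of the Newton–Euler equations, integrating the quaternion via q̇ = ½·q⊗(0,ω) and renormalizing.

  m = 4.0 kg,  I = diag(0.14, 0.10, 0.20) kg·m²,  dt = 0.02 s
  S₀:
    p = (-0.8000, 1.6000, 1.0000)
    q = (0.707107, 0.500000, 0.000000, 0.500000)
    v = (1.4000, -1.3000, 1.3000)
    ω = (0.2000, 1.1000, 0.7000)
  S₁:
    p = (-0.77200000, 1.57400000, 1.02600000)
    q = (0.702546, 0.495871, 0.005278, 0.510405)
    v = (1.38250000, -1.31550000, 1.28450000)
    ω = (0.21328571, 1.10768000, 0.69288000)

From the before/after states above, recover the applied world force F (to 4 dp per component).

F = (-3.5000, -3.1000, -3.1000)

v₁ − v₀ = (-0.01750000, -0.01550000, -0.01550000)
F = m·Δv/dt = (-3.5000, -3.1000, -3.1000)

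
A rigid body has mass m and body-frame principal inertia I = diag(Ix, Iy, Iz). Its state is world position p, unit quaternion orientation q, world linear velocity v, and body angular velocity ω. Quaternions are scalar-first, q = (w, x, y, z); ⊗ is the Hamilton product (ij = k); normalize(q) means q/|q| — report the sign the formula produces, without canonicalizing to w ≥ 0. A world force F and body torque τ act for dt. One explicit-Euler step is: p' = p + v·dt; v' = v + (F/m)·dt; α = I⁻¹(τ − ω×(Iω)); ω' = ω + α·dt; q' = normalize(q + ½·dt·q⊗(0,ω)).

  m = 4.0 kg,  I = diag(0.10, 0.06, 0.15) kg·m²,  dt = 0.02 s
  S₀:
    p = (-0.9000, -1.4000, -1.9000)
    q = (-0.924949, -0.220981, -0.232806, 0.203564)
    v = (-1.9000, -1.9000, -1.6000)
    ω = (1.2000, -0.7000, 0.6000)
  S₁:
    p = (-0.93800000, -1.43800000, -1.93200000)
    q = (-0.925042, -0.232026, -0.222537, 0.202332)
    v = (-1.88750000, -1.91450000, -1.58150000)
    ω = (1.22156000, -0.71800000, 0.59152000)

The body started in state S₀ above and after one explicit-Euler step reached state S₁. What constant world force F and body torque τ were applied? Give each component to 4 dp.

ω₁ − ω₀ = (0.02156000, -0.01800000, -0.00848000)
ω₀×(Iω₀) = (-0.0378, -0.0360, 0.0336)
I·α + gyro = (0.0700, -0.0900, -0.0300)
velocity change Δv = (0.01250000, -0.01450000, 0.01850000)
m·(v₁−v₀)/dt = (2.5000, -2.9000, 3.7000)

F = (2.5000, -2.9000, 3.7000)
τ = (0.0700, -0.0900, -0.0300)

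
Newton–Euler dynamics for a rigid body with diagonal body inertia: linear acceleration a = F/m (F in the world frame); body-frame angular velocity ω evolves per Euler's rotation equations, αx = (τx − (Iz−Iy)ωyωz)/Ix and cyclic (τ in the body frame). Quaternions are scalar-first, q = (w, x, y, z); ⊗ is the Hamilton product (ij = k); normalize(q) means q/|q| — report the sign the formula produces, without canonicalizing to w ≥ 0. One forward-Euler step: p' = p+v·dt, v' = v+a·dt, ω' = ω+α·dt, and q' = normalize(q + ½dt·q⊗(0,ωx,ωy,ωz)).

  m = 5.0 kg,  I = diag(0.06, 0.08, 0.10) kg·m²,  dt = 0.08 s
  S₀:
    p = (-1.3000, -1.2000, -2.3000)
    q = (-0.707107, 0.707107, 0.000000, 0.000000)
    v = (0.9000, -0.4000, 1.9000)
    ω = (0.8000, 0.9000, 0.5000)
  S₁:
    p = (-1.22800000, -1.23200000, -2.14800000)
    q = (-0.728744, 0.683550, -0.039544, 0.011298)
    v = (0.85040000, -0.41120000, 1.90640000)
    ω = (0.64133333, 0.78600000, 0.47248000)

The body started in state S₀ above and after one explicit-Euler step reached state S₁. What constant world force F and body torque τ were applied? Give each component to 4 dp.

rate change Δω = (-0.15866667, -0.11400000, -0.02752000)
I·α + gyro = (-0.1100, -0.1300, -0.0200)
v₁ − v₀ = (-0.04960000, -0.01120000, 0.00640000)
m·(v₁−v₀)/dt = (-3.1000, -0.7000, 0.4000)

F = (-3.1000, -0.7000, 0.4000)
τ = (-0.1100, -0.1300, -0.0200)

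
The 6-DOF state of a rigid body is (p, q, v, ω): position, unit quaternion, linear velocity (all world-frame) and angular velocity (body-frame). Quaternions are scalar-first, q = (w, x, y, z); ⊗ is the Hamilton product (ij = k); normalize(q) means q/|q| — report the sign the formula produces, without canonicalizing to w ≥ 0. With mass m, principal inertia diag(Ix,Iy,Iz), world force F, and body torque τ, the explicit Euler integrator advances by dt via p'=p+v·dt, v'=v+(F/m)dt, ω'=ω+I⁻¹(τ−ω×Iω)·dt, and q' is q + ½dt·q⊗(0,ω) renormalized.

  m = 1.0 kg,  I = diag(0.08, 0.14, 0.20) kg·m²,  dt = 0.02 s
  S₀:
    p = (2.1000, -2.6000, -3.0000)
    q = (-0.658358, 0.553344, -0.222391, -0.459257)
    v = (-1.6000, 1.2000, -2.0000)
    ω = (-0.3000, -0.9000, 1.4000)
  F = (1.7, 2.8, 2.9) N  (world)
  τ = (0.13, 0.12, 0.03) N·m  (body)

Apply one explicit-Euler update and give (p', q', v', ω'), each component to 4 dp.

p + v·dt = (2.0680, -2.5760, -3.0400)
v' = v + a·dt = (-1.5660, 1.2560, -1.9420)
gyro term ω×Iω = (-0.0756, 0.0504, 0.0162)
(τ − ω×Iω)/I = (2.5700, 0.4971, 0.0690)
ω + α·dt = (-0.2486, -0.8901, 1.4014)
Hamilton product q⊗(0,ω) = (0.6088111, -0.5271713, -0.0443823, -1.4864281)
q + ½dt·q⊗(0,ω), renormalized = (-0.6522, 0.5480, -0.2228, -0.4741)

p' = (2.0680, -2.5760, -3.0400)
q' = (-0.6522, 0.5480, -0.2228, -0.4741)
v' = (-1.5660, 1.2560, -1.9420)
ω' = (-0.2486, -0.8901, 1.4014)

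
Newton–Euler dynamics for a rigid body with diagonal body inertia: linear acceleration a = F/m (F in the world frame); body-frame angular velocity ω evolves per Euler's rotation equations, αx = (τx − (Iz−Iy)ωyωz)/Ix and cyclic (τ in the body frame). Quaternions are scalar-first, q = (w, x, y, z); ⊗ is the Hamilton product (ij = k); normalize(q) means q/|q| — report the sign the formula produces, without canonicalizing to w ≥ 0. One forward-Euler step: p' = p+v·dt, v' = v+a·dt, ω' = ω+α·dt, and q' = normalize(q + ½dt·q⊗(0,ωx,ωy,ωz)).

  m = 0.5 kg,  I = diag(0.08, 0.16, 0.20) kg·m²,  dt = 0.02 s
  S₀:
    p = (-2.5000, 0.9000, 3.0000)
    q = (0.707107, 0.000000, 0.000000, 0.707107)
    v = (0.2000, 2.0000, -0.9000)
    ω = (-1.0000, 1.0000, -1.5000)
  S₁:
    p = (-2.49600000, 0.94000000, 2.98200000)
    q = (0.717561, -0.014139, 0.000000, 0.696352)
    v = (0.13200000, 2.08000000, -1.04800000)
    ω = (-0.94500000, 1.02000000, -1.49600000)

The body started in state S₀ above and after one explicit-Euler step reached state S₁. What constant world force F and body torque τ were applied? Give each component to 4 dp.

rate change Δω = (0.05500000, 0.02000000, 0.00400000)
precession coupling = (-0.0600, -0.1800, -0.0800)
I·α + gyro = (0.1600, -0.0200, -0.0400)
v₁ − v₀ = (-0.06800000, 0.08000000, -0.14800000)
m·(v₁−v₀)/dt = (-1.7000, 2.0000, -3.7000)

F = (-1.7000, 2.0000, -3.7000)
τ = (0.1600, -0.0200, -0.0400)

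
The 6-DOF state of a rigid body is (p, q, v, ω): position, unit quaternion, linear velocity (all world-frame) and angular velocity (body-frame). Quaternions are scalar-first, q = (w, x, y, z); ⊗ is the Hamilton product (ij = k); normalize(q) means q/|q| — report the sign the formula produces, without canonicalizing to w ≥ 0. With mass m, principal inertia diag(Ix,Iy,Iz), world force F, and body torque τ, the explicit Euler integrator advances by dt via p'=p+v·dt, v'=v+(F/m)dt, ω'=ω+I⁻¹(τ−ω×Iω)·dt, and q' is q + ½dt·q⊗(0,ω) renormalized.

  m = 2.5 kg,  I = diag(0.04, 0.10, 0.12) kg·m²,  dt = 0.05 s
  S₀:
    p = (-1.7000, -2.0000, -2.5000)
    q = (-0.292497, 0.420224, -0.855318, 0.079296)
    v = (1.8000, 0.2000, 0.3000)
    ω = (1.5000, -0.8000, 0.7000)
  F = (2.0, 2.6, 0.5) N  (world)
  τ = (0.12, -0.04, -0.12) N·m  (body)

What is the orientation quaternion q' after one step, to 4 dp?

q⊗(0,ω) = (-1.3700976, -0.9740313, 0.0587848, 0.7420499)
q + ½dt·q⊗(0,ω), renormalized = (-0.3264, 0.3955, -0.8529, 0.0977)

q' = (-0.3264, 0.3955, -0.8529, 0.0977)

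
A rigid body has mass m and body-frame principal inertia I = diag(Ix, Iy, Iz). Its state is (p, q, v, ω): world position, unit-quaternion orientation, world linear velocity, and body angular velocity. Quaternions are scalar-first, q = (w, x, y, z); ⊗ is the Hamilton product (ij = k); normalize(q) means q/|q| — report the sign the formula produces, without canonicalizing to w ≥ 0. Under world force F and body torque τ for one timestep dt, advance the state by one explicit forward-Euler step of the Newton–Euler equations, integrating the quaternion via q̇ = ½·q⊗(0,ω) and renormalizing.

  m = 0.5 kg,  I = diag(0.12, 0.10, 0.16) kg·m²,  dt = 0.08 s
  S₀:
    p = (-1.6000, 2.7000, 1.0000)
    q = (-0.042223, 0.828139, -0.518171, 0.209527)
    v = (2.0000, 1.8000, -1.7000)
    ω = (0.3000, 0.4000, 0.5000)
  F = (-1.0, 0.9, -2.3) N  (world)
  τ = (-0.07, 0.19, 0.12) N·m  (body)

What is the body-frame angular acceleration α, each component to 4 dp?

gyro term ω×Iω = (0.0120, -0.0060, -0.0024)
(τ − ω×Iω)/I = (-0.6833, 1.9600, 0.7650)

α = (-0.6833, 1.9600, 0.7650)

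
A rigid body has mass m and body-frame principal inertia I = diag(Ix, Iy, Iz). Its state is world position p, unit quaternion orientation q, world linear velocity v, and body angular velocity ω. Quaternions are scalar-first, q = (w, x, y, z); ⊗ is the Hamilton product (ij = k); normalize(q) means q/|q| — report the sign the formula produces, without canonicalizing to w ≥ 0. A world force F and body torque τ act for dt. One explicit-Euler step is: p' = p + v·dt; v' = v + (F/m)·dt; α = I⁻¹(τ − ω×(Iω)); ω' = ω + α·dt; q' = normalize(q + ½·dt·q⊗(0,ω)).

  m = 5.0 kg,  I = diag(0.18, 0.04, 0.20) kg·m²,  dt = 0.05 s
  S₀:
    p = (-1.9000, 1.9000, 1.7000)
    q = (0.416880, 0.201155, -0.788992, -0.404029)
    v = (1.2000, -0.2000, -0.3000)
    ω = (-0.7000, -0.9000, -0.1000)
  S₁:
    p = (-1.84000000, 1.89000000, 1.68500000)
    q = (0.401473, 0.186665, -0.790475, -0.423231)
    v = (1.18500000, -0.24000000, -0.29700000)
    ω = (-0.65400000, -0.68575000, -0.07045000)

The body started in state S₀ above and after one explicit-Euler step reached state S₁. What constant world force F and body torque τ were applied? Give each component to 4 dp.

F = (-1.5000, -4.0000, 0.3000)
τ = (0.1800, 0.1700, 0.0300)

velocity change Δv = (-0.01500000, -0.04000000, 0.00300000)
F = m·Δv/dt = (-1.5000, -4.0000, 0.3000)
ω₁ − ω₀ = (0.04600000, 0.21425000, 0.02955000)
gyro term ω₀×Iω₀ = (0.0144, -0.0014, -0.0882)
applied torque τ = (0.1800, 0.1700, 0.0300)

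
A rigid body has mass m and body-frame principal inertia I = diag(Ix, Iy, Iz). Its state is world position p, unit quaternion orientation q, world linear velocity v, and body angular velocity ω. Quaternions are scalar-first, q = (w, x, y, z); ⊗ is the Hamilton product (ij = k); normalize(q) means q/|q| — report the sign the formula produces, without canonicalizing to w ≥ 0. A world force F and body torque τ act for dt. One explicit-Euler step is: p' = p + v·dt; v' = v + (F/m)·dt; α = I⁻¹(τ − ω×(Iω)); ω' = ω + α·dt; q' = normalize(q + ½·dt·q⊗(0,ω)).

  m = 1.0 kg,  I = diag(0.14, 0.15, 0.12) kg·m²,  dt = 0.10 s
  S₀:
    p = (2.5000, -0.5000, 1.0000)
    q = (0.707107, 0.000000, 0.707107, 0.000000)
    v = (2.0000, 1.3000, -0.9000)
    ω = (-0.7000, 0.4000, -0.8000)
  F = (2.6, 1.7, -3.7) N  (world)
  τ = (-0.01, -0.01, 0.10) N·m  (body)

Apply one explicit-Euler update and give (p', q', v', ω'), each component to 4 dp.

p' = (2.7000, -0.3700, 0.9100)
q' = (0.6918, -0.0529, 0.7201, -0.0035)
v' = (2.2600, 1.4700, -1.2700)
ω' = (-0.7140, 0.3859, -0.7143)

α = I⁻¹(τ − ω×Iω) = (-0.1400, -0.1413, 0.8567)
new body rate ω' = (-0.7140, 0.3859, -0.7143)
q⊗(0,ω) = (-0.2828428, -1.0606605, 0.2828428, -0.0707107)
q + ½dt·q⊗(0,ω), renormalized = (0.6918, -0.0529, 0.7201, -0.0035)
p' = p + v·dt = (2.7000, -0.3700, 0.9100)
new velocity v' = (2.2600, 1.4700, -1.2700)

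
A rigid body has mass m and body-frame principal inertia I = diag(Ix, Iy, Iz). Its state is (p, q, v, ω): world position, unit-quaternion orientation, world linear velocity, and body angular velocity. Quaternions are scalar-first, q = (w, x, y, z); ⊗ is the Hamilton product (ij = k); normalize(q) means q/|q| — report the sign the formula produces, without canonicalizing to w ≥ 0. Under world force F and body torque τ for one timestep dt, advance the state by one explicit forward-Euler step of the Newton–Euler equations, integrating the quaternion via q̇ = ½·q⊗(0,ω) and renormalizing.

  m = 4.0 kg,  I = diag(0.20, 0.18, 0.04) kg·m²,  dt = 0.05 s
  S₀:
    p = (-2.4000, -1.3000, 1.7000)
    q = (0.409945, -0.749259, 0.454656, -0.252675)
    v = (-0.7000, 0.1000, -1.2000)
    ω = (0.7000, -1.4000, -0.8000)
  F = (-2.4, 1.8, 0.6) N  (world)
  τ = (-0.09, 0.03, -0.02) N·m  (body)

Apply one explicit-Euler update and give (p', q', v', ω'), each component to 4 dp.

p' = (-2.4350, -1.2950, 1.6400)
q' = (0.4335, -0.7593, 0.4205, -0.2424)
v' = (-0.7300, 0.1225, -1.1925)
ω' = (0.7167, -1.3668, -0.8495)

ω×(Iω) gyroscopic = (-0.1568, -0.0896, 0.0196)
(τ − ω×Iω)/I = (0.3340, 0.6644, -0.9900)
ω' = ω + α·dt = (0.7167, -1.3668, -0.8495)
q⊗(0,ω) = (0.9588597, -0.4305083, -1.3502027, 0.4027474)
q' = normalize(q + ½dt·q⊗(0,ω)) = (0.4335, -0.7593, 0.4205, -0.2424)
p + v·dt = (-2.4350, -1.2950, 1.6400)
v + (F/m)dt = (-0.7300, 0.1225, -1.1925)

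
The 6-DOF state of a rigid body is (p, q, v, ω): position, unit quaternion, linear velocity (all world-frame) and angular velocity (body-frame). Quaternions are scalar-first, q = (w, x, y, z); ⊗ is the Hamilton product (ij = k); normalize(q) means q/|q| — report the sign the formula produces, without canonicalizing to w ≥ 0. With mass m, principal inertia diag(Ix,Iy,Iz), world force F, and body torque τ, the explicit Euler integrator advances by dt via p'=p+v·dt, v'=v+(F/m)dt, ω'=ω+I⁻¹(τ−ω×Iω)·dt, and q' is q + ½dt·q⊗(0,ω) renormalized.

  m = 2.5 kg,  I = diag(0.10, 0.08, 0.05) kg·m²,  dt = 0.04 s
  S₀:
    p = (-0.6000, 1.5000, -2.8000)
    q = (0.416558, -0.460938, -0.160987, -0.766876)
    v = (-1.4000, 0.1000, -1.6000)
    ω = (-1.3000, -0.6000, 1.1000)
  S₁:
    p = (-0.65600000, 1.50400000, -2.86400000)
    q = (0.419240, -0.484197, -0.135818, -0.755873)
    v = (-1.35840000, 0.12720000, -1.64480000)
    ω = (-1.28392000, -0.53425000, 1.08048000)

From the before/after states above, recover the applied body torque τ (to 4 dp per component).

τ = (0.0600, 0.0600, -0.0400)

rate change Δω = (0.01608000, 0.06575000, -0.01952000)
precession coupling = (0.0198, -0.0715, -0.0156)
τ = I·(Δω/dt) + ω₀×(Iω₀) = (0.0600, 0.0600, -0.0400)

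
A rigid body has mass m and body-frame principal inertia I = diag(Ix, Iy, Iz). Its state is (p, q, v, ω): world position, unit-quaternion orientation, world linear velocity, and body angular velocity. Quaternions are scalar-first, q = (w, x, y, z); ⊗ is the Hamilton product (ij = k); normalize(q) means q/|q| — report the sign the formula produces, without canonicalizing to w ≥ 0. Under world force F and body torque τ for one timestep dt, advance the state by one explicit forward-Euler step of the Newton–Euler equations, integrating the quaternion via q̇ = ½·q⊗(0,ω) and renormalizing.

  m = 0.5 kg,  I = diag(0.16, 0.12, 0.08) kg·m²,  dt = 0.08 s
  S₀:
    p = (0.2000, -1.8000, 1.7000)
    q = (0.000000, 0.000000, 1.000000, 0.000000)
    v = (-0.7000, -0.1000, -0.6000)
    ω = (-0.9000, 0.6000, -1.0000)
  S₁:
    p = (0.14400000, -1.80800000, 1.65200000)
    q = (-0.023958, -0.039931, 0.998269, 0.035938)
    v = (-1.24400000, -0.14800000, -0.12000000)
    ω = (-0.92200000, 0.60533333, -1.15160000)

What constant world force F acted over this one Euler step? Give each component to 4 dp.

Δv = v₁−v₀ = (-0.54400000, -0.04800000, 0.48000000)
m·(v₁−v₀)/dt = (-3.4000, -0.3000, 3.0000)

F = (-3.4000, -0.3000, 3.0000)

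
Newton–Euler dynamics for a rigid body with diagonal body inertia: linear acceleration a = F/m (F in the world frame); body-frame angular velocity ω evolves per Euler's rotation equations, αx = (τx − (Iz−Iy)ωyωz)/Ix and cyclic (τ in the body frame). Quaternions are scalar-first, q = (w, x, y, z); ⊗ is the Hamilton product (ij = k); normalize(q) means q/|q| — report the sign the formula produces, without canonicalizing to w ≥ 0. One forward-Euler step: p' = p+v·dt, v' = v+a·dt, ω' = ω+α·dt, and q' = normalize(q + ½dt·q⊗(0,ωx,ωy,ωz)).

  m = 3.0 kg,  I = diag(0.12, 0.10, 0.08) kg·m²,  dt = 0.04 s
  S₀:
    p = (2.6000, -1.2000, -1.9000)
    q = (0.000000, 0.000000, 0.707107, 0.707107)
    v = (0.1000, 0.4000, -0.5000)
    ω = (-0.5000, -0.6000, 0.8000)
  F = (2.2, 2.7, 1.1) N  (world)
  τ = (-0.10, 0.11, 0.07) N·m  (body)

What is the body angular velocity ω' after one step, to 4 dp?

ω' = (-0.5365, -0.5496, 0.8380)

ω×(Iω) gyroscopic = (0.0096, -0.0160, -0.0060)
(τ − ω×Iω)/I = (-0.9133, 1.2600, 0.9500)
new body rate ω' = (-0.5365, -0.5496, 0.8380)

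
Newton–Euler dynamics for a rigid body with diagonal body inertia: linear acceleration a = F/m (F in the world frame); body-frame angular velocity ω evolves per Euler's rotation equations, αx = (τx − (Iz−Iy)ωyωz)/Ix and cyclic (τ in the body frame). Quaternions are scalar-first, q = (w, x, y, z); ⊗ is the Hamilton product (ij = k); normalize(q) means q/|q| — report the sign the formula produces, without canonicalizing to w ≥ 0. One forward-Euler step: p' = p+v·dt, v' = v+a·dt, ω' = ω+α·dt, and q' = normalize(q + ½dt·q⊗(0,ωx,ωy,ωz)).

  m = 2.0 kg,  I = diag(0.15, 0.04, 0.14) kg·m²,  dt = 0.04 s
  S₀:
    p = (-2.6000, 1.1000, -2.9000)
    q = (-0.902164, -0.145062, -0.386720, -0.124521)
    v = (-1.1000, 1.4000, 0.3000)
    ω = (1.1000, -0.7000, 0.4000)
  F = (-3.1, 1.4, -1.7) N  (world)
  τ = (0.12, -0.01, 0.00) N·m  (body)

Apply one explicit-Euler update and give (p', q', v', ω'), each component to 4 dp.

new position p' = (-2.6440, 1.1560, -2.8880)
v' = v + a·dt = (-1.1620, 1.4280, 0.2660)
(τ − ω×Iω)/I = (0.9867, -0.3600, -0.6050)
new body rate ω' = (1.1395, -0.7144, 0.3758)
Hamilton product q⊗(0,ω) = (-0.0613274, -1.2342331, 0.5525665, 0.1660698)
updated quaternion q' = (-0.9031, -0.1697, -0.3755, -0.1212)

p' = (-2.6440, 1.1560, -2.8880)
q' = (-0.9031, -0.1697, -0.3755, -0.1212)
v' = (-1.1620, 1.4280, 0.2660)
ω' = (1.1395, -0.7144, 0.3758)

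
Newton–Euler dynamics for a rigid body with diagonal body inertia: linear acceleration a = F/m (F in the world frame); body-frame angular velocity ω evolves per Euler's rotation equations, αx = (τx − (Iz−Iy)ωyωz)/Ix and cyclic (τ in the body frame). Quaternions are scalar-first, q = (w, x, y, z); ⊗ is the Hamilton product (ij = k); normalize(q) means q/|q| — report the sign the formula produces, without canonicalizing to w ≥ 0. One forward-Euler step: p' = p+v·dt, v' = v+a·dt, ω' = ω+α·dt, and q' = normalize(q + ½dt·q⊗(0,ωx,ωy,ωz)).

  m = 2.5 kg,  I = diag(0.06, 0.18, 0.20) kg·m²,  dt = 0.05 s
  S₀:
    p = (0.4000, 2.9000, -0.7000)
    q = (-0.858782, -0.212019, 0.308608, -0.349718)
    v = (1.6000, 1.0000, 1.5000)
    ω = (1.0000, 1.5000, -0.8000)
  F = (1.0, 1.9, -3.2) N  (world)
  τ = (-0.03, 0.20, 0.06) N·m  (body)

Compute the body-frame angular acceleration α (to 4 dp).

precession coupling ω×(Iω) = (-0.0240, 0.1120, 0.1800)
(τ − ω×Iω)/I = (-0.1000, 0.4889, -0.6000)

α = (-0.1000, 0.4889, -0.6000)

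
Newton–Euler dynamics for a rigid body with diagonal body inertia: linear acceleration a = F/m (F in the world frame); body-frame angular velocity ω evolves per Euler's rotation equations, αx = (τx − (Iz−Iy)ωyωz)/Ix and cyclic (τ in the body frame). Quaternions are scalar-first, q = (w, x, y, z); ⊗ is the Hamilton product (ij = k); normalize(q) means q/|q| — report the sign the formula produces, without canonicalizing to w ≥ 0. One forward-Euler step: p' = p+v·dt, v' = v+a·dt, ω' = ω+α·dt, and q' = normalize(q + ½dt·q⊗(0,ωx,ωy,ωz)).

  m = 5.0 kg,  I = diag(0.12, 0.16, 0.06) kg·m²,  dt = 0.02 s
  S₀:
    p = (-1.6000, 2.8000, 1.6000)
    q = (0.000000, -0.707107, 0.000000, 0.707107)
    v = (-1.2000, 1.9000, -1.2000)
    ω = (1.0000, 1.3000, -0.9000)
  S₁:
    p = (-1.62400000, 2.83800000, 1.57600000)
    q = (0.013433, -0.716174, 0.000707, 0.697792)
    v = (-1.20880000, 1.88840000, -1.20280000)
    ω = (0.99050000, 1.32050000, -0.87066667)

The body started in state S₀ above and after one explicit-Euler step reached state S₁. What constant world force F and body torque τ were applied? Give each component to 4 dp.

Δω = ω₁−ω₀ = (-0.00950000, 0.02050000, 0.02933333)
ω₀×(Iω₀) = (0.1170, -0.0540, 0.0520)
I·α + gyro = (0.0600, 0.1100, 0.1400)
Δv = v₁−v₀ = (-0.00880000, -0.01160000, -0.00280000)
m·(v₁−v₀)/dt = (-2.2000, -2.9000, -0.7000)

F = (-2.2000, -2.9000, -0.7000)
τ = (0.0600, 0.1100, 0.1400)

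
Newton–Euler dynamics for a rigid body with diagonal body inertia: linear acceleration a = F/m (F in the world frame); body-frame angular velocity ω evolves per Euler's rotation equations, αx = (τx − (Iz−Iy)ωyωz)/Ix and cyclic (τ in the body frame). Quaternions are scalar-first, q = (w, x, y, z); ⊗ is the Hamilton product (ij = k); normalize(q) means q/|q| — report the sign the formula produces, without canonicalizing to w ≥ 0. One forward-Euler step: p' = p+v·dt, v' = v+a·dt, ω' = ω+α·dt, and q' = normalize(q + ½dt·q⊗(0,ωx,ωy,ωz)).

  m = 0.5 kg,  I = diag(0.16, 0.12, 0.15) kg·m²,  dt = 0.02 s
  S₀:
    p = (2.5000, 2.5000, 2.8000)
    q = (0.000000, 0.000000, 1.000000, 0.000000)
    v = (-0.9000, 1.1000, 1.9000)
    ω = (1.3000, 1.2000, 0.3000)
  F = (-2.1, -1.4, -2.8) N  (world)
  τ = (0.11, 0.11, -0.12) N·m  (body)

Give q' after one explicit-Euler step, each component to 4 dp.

q' = (-0.0120, 0.0030, 0.9998, -0.0130)

2q̇ = q⊗(0,ω) = (-1.2000000, 0.3000000, 0.0000000, -1.3000000)
q + ½dt·q⊗(0,ω), renormalized = (-0.0120, 0.0030, 0.9998, -0.0130)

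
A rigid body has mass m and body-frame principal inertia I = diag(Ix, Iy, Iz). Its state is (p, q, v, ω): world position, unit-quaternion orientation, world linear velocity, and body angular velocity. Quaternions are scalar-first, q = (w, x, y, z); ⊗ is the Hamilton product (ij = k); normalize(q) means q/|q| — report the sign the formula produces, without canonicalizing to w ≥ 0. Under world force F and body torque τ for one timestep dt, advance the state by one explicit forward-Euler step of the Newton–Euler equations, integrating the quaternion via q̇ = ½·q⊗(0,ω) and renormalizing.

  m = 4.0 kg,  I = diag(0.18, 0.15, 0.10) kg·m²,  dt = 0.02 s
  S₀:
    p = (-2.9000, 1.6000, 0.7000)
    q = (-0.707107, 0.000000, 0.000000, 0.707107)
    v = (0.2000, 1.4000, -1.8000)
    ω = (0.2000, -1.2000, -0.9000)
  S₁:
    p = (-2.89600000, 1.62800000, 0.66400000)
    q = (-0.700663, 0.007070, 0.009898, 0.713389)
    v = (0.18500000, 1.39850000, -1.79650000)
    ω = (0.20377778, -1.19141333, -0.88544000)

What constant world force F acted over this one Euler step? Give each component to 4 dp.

velocity change Δv = (-0.01500000, -0.00150000, 0.00350000)
F = m·Δv/dt = (-3.0000, -0.3000, 0.7000)

F = (-3.0000, -0.3000, 0.7000)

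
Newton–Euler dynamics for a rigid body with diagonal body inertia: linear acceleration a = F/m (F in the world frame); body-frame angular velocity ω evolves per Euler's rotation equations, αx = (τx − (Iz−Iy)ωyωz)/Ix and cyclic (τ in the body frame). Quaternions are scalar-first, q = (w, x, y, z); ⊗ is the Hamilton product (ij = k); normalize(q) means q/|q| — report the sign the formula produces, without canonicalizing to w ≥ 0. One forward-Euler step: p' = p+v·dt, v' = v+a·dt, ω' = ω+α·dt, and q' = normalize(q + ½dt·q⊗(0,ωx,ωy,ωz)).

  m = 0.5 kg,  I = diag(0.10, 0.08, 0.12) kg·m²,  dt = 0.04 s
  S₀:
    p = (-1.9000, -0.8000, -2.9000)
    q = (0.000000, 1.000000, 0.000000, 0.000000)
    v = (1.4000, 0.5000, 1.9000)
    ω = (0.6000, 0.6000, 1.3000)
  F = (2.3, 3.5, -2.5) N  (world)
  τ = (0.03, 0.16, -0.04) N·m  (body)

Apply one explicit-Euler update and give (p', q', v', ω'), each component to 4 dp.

α = I⁻¹(τ − ω×Iω) = (-0.0120, 2.1950, -0.2733)
ω' = ω + α·dt = (0.5995, 0.6878, 1.2891)
2q̇ = q⊗(0,ω) = (-0.6000000, 0.0000000, -1.3000000, 0.6000000)
updated quaternion q' = (-0.0120, 0.9995, -0.0260, 0.0120)
a = (4.6000, 7.0000, -5.0000)
p' = p + v·dt = (-1.8440, -0.7800, -2.8240)
new velocity v' = (1.5840, 0.7800, 1.7000)

p' = (-1.8440, -0.7800, -2.8240)
q' = (-0.0120, 0.9995, -0.0260, 0.0120)
v' = (1.5840, 0.7800, 1.7000)
ω' = (0.5995, 0.6878, 1.2891)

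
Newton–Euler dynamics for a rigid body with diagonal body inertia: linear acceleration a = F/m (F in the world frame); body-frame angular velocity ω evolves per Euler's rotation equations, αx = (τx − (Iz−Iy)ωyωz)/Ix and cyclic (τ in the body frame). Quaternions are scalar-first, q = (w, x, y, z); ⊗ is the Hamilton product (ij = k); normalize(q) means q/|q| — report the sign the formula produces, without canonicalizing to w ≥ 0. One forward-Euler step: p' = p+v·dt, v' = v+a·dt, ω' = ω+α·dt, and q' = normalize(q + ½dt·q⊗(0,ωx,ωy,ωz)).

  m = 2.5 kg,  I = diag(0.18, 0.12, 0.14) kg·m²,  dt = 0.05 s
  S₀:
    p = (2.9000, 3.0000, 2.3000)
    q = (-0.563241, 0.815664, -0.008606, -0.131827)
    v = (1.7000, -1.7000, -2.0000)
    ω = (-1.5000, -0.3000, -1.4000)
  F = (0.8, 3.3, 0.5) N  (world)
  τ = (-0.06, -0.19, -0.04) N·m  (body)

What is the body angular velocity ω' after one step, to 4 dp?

ω' = (-1.5190, -0.4142, -1.4046)

precession coupling ω×(Iω) = (0.0084, 0.0840, -0.0270)
(τ − ω×Iω)/I = (-0.3800, -2.2833, -0.0929)
ω + α·dt = (-1.5190, -0.4142, -1.4046)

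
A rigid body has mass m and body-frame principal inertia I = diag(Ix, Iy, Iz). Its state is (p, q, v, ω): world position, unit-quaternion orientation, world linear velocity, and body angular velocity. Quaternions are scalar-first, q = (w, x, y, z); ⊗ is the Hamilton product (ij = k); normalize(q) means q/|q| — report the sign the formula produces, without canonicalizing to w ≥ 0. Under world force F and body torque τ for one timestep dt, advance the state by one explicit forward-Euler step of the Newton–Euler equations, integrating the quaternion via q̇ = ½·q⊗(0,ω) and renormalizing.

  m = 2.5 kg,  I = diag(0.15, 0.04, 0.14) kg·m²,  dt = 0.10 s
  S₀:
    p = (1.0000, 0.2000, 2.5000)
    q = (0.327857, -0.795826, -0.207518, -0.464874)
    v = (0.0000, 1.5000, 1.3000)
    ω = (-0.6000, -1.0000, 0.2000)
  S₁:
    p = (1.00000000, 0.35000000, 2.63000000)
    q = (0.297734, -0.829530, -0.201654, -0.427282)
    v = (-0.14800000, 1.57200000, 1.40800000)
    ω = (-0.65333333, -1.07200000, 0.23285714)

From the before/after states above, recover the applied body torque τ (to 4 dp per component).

ω₁ − ω₀ = (-0.05333333, -0.07200000, 0.03285714)
ω₀×(Iω₀) = (-0.0200, -0.0012, -0.0660)
I·α + gyro = (-0.1000, -0.0300, -0.0200)

τ = (-0.1000, -0.0300, -0.0200)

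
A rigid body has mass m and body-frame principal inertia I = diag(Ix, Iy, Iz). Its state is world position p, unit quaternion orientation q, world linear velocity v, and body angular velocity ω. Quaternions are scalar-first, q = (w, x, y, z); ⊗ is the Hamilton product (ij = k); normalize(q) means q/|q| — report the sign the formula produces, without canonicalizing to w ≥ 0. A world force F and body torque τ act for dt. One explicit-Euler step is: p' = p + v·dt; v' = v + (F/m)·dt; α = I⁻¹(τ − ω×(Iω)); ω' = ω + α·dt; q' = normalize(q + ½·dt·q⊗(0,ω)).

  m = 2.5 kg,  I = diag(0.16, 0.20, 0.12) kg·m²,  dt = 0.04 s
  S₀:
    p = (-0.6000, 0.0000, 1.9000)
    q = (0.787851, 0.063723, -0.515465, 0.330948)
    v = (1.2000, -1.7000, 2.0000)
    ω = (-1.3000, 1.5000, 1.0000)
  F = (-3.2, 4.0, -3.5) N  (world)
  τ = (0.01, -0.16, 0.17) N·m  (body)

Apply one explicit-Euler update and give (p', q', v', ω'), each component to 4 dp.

ω×(Iω) gyroscopic = (-0.1200, -0.0520, -0.0780)
α = I⁻¹(τ − ω×Iω) = (0.8125, -0.5400, 2.0667)
new body rate ω' = (-1.2675, 1.4784, 1.0827)
2q̇ = q⊗(0,ω) = (0.5250894, -2.0360933, 0.6878211, 0.2133310)
q + ½dt·q⊗(0,ω), renormalized = (0.7976, 0.0230, -0.5012, 0.3349)
a = (-1.2800, 1.6000, -1.4000)
new position p' = (-0.5520, -0.0680, 1.9800)
new velocity v' = (1.1488, -1.6360, 1.9440)

p' = (-0.5520, -0.0680, 1.9800)
q' = (0.7976, 0.0230, -0.5012, 0.3349)
v' = (1.1488, -1.6360, 1.9440)
ω' = (-1.2675, 1.4784, 1.0827)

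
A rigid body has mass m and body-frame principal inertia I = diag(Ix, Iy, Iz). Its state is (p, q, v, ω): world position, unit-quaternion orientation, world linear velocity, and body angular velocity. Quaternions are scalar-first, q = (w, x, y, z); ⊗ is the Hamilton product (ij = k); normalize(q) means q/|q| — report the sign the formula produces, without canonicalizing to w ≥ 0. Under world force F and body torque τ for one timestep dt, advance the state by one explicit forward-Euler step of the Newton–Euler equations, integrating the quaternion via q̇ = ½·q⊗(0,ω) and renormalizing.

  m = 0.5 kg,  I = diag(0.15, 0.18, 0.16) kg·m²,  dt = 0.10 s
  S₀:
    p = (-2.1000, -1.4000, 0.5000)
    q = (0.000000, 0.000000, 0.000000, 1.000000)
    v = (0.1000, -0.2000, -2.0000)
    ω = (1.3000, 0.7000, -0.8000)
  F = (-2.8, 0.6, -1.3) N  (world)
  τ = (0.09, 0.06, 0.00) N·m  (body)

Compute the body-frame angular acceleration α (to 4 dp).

α = (0.5253, 0.2756, -0.1706)

gyro term ω×Iω = (0.0112, 0.0104, 0.0273)
angular accel α = (0.5253, 0.2756, -0.1706)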